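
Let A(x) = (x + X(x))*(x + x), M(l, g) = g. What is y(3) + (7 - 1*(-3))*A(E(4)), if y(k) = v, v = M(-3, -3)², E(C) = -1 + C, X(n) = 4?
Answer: 429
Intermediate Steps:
v = 9 (v = (-3)² = 9)
y(k) = 9
A(x) = 2*x*(4 + x) (A(x) = (x + 4)*(x + x) = (4 + x)*(2*x) = 2*x*(4 + x))
y(3) + (7 - 1*(-3))*A(E(4)) = 9 + (7 - 1*(-3))*(2*(-1 + 4)*(4 + (-1 + 4))) = 9 + (7 + 3)*(2*3*(4 + 3)) = 9 + 10*(2*3*7) = 9 + 10*42 = 9 + 420 = 429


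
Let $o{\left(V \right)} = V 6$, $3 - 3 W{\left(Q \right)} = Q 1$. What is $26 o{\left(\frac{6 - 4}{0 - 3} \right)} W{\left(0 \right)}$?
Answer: $-104$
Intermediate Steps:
$W{\left(Q \right)} = 1 - \frac{Q}{3}$ ($W{\left(Q \right)} = 1 - \frac{Q 1}{3} = 1 - \frac{Q}{3}$)
$o{\left(V \right)} = 6 V$
$26 o{\left(\frac{6 - 4}{0 - 3} \right)} W{\left(0 \right)} = 26 \cdot 6 \frac{6 - 4}{0 - 3} \left(1 - 0\right) = 26 \cdot 6 \frac{2}{-3} \left(1 + 0\right) = 26 \cdot 6 \cdot 2 \left(- \frac{1}{3}\right) 1 = 26 \cdot 6 \left(- \frac{2}{3}\right) 1 = 26 \left(-4\right) 1 = \left(-104\right) 1 = -104$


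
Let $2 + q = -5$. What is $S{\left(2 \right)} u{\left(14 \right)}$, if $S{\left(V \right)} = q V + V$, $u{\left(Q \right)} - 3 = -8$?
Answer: $60$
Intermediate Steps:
$u{\left(Q \right)} = -5$ ($u{\left(Q \right)} = 3 - 8 = -5$)
$q = -7$ ($q = -2 - 5 = -7$)
$S{\left(V \right)} = - 6 V$ ($S{\left(V \right)} = - 7 V + V = - 6 V$)
$S{\left(2 \right)} u{\left(14 \right)} = \left(-6\right) 2 \left(-5\right) = \left(-12\right) \left(-5\right) = 60$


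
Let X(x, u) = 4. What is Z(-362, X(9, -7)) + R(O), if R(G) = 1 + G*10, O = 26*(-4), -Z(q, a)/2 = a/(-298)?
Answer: -154807/149 ≈ -1039.0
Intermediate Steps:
Z(q, a) = a/149 (Z(q, a) = -2*a/(-298) = -2*a*(-1)/298 = -(-1)*a/149 = a/149)
O = -104
R(G) = 1 + 10*G
Z(-362, X(9, -7)) + R(O) = (1/149)*4 + (1 + 10*(-104)) = 4/149 + (1 - 1040) = 4/149 - 1039 = -154807/149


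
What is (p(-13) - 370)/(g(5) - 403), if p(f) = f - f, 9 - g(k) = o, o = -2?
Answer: 185/196 ≈ 0.94388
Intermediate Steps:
g(k) = 11 (g(k) = 9 - 1*(-2) = 9 + 2 = 11)
p(f) = 0
(p(-13) - 370)/(g(5) - 403) = (0 - 370)/(11 - 403) = -370/(-392) = -370*(-1/392) = 185/196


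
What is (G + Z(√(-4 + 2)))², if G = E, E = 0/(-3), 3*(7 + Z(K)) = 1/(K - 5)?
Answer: 2*(2226*√2 + 5177*I)/(9*(10*√2 + 23*I)) ≈ 49.868 + 0.24659*I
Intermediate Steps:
Z(K) = -7 + 1/(3*(-5 + K)) (Z(K) = -7 + 1/(3*(K - 5)) = -7 + 1/(3*(-5 + K)))
E = 0 (E = -⅓*0 = 0)
G = 0
(G + Z(√(-4 + 2)))² = (0 + (106 - 21*√(-4 + 2))/(3*(-5 + √(-4 + 2))))² = (0 + (106 - 21*I*√2)/(3*(-5 + √(-2))))² = (0 + (106 - 21*I*√2)/(3*(-5 + I*√2)))² = ((106 - 21*I*√2)/(3*(-5 + I*√2)))² = (106 - 21*I*√2)²/(9*(-5 + I*√2)²)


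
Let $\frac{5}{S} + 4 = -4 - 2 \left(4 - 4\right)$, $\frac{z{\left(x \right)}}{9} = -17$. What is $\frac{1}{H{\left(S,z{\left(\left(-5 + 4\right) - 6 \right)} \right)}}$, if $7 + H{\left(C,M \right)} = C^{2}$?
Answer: $- \frac{64}{423} \approx -0.1513$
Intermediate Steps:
$z{\left(x \right)} = -153$ ($z{\left(x \right)} = 9 \left(-17\right) = -153$)
$S = - \frac{5}{8}$ ($S = \frac{5}{-4 - \left(4 + 2 \left(4 - 4\right)\right)} = \frac{5}{-4 - 4} = \frac{5}{-8} = 5 \left(- \frac{1}{8}\right) = - \frac{5}{8} \approx -0.625$)
$H{\left(C,M \right)} = -7 + C^{2}$
$\frac{1}{H{\left(S,z{\left(\left(-5 + 4\right) - 6 \right)} \right)}} = \frac{1}{-7 + \left(- \frac{5}{8}\right)^{2}} = \frac{1}{-7 + \frac{25}{64}} = \frac{1}{- \frac{423}{64}} = - \frac{64}{423}$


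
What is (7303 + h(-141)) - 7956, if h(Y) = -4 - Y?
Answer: -516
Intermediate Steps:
(7303 + h(-141)) - 7956 = (7303 + (-4 - 1*(-141))) - 7956 = (7303 + (-4 + 141)) - 7956 = (7303 + 137) - 7956 = 7440 - 7956 = -516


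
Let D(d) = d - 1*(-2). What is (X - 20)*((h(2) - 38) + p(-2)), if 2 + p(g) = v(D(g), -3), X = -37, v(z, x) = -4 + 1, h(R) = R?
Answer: 2337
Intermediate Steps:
D(d) = 2 + d (D(d) = d + 2 = 2 + d)
v(z, x) = -3
p(g) = -5 (p(g) = -2 - 3 = -5)
(X - 20)*((h(2) - 38) + p(-2)) = (-37 - 20)*((2 - 38) - 5) = -57*(-36 - 5) = -57*(-41) = 2337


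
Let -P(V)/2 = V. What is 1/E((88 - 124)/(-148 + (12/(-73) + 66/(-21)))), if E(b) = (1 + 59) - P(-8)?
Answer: 1/44 ≈ 0.022727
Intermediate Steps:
P(V) = -2*V
E(b) = 44 (E(b) = (1 + 59) - (-2)*(-8) = 60 - 1*16 = 60 - 16 = 44)
1/E((88 - 124)/(-148 + (12/(-73) + 66/(-21)))) = 1/44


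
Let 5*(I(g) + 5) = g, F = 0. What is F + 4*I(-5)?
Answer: -24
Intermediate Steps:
I(g) = -5 + g/5
F + 4*I(-5) = 0 + 4*(-5 + (⅕)*(-5)) = 0 + 4*(-5 - 1) = 0 + 4*(-6) = 0 - 24 = -24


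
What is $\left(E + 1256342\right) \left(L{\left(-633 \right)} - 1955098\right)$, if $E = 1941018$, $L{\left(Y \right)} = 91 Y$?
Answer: $-6435329669360$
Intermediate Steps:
$\left(E + 1256342\right) \left(L{\left(-633 \right)} - 1955098\right) = \left(1941018 + 1256342\right) \left(91 \left(-633\right) - 1955098\right) = 3197360 \left(-57603 - 1955098\right) = 3197360 \left(-2012701\right) = -6435329669360$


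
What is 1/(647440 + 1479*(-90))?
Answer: 1/514330 ≈ 1.9443e-6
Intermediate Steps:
1/(647440 + 1479*(-90)) = 1/(647440 - 133110) = 1/514330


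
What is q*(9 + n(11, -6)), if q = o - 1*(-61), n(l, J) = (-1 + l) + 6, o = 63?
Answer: 3100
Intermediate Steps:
n(l, J) = 5 + l
q = 124 (q = 63 - 1*(-61) = 63 + 61 = 124)
q*(9 + n(11, -6)) = 124*(9 + (5 + 11)) = 124*(9 + 16) = 124*25 = 3100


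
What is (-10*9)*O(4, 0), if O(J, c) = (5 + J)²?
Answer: -7290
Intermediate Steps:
(-10*9)*O(4, 0) = (-10*9)*(5 + 4)² = -90*9² = -90*81 = -7290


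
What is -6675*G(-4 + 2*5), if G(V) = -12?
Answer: 80100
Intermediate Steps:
-6675*G(-4 + 2*5) = -6675*(-12) = 80100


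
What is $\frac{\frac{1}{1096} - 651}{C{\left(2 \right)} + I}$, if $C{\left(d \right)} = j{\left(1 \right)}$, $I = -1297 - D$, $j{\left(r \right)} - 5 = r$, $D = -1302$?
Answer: $- \frac{713495}{12056} \approx -59.182$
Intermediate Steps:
$j{\left(r \right)} = 5 + r$
$I = 5$ ($I = -1297 - -1302 = -1297 + 1302 = 5$)
$C{\left(d \right)} = 6$ ($C{\left(d \right)} = 5 + 1 = 6$)
$\frac{\frac{1}{1096} - 651}{C{\left(2 \right)} + I} = \frac{\frac{1}{1096} - 651}{6 + 5} = \frac{\frac{1}{1096} + \left(-2505 + 1854\right)}{11} = \left(\frac{1}{1096} - 651\right) \frac{1}{11} = \left(- \frac{713495}{1096}\right) \frac{1}{11} = - \frac{713495}{12056}$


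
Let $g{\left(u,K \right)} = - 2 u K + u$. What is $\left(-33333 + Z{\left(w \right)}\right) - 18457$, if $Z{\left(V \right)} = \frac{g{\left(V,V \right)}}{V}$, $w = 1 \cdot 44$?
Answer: $-51877$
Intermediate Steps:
$w = 44$
$g{\left(u,K \right)} = u - 2 K u$ ($g{\left(u,K \right)} = - 2 K u + u = u - 2 K u$)
$Z{\left(V \right)} = 1 - 2 V$ ($Z{\left(V \right)} = \frac{V \left(1 - 2 V\right)}{V} = 1 - 2 V$)
$\left(-33333 + Z{\left(w \right)}\right) - 18457 = \left(-33333 + \left(1 - 88\right)\right) - 18457 = \left(-33333 - 87\right) - 18457 = -33420 - 18457 = -51877$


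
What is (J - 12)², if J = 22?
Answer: 100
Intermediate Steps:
(J - 12)² = (22 - 12)² = 10² = 100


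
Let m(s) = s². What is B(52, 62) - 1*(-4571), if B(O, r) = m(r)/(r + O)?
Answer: 262469/57 ≈ 4604.7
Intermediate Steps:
B(O, r) = r²/(O + r) (B(O, r) = r²/(r + O) = r²/(O + r))
B(52, 62) - 1*(-4571) = 62²/(52 + 62) - 1*(-4571) = 3844/114 + 4571 = 3844*(1/114) + 4571 = 1922/57 + 4571 = 262469/57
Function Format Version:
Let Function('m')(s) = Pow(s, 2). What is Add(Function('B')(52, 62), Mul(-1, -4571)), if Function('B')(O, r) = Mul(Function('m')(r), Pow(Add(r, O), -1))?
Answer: Rational(262469, 57) ≈ 4604.7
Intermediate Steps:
Function('B')(O, r) = Mul(Pow(r, 2), Pow(Add(O, r), -1)) (Function('B')(O, r) = Mul(Pow(r, 2), Pow(Add(r, O), -1)) = Mul(Pow(r, 2), Pow(Add(O, r), -1)))
Add(Function('B')(52, 62), Mul(-1, -4571)) = Add(Mul(Pow(62, 2), Pow(Add(52, 62), -1)), Mul(-1, -4571)) = Add(Mul(3844, Pow(114, -1)), 4571) = Add(Mul(3844, Rational(1, 114)), 4571) = Add(Rational(1922, 57), 4571) = Rational(262469, 57)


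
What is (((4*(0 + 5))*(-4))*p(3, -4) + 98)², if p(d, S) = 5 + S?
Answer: 324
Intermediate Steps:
(((4*(0 + 5))*(-4))*p(3, -4) + 98)² = (((4*(0 + 5))*(-4))*(5 - 4) + 98)² = (((4*5)*(-4))*1 + 98)² = ((20*(-4))*1 + 98)² = (-80*1 + 98)² = (-80 + 98)² = 18² = 324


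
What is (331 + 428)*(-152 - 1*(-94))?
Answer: -44022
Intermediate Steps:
(331 + 428)*(-152 - 1*(-94)) = 759*(-152 + 94) = 759*(-58) = -44022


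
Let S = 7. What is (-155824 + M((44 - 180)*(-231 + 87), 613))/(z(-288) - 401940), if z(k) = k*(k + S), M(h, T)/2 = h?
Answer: 29164/80253 ≈ 0.36340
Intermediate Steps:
M(h, T) = 2*h
z(k) = k*(7 + k) (z(k) = k*(k + 7) = k*(7 + k))
(-155824 + M((44 - 180)*(-231 + 87), 613))/(z(-288) - 401940) = (-155824 + 2*((44 - 180)*(-231 + 87)))/(-288*(7 - 288) - 401940) = (-155824 + 2*(-136*(-144)))/(-288*(-281) - 401940) = (-155824 + 2*19584)/(80928 - 401940) = (-155824 + 39168)/(-321012) = -116656*(-1/321012) = 29164/80253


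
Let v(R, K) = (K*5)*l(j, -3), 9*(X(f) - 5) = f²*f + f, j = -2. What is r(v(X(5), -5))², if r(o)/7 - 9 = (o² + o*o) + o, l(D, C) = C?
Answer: 6294518244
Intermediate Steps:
X(f) = 5 + f/9 + f³/9 (X(f) = 5 + (f²*f + f)/9 = 5 + (f³ + f)/9 = 5 + (f + f³)/9 = 5 + (f/9 + f³/9) = 5 + f/9 + f³/9)
v(R, K) = -15*K (v(R, K) = (K*5)*(-3) = (5*K)*(-3) = -15*K)
r(o) = 63 + 7*o + 14*o² (r(o) = 63 + 7*((o² + o*o) + o) = 63 + 7*((o² + o²) + o) = 63 + 7*(2*o² + o) = 63 + 7*(o + 2*o²) = 63 + (7*o + 14*o²) = 63 + 7*o + 14*o²)
r(v(X(5), -5))² = (63 + 7*(-15*(-5)) + 14*(-15*(-5))²)² = (63 + 7*75 + 14*75²)² = (63 + 525 + 14*5625)² = (63 + 525 + 78750)² = 79338² = 6294518244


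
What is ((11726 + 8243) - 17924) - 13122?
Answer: -11077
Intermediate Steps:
((11726 + 8243) - 17924) - 13122 = (19969 - 17924) - 13122 = 2045 - 13122 = -11077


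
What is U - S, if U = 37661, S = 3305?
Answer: 34356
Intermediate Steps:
U - S = 37661 - 1*3305 = 37661 - 3305 = 34356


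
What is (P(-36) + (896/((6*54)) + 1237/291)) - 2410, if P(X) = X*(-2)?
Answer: -18314539/7857 ≈ -2331.0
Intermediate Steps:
P(X) = -2*X
(P(-36) + (896/((6*54)) + 1237/291)) - 2410 = (-2*(-36) + (896/((6*54)) + 1237/291)) - 2410 = (72 + (896/324 + 1237*(1/291))) - 2410 = (72 + (896*(1/324) + 1237/291)) - 2410 = (72 + (224/81 + 1237/291)) - 2410 = (72 + 55127/7857) - 2410 = 620831/7857 - 2410 = -18314539/7857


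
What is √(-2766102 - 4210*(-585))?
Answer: 2*I*√75813 ≈ 550.68*I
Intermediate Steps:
√(-2766102 - 4210*(-585)) = √(-2766102 + 2462850) = √(-303252) = 2*I*√75813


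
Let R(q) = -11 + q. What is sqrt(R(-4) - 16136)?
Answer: I*sqrt(16151) ≈ 127.09*I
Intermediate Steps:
sqrt(R(-4) - 16136) = sqrt((-11 - 4) - 16136) = sqrt(-15 - 16136) = sqrt(-16151) = I*sqrt(16151)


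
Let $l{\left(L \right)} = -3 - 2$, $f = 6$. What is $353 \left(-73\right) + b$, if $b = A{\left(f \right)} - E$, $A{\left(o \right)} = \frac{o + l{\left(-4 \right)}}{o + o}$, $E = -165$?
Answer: $- \frac{307247}{12} \approx -25604.0$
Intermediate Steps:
$l{\left(L \right)} = -5$ ($l{\left(L \right)} = -3 - 2 = -5$)
$A{\left(o \right)} = \frac{-5 + o}{2 o}$ ($A{\left(o \right)} = \frac{o - 5}{o + o} = \frac{-5 + o}{2 o}$)
$b = \frac{1981}{12}$ ($b = \frac{-5 + 6}{2 \cdot 6} - -165 = \frac{1}{2} \cdot \frac{1}{6} \cdot 1 + 165 = \frac{1}{12} + 165 = \frac{1981}{12} \approx 165.08$)
$353 \left(-73\right) + b = 353 \left(-73\right) + \frac{1981}{12} = -25769 + \frac{1981}{12} = - \frac{307247}{12}$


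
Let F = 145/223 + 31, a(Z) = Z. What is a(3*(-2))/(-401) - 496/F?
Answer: -22155730/1415129 ≈ -15.656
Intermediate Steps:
F = 7058/223 (F = 145*(1/223) + 31 = 145/223 + 31 = 7058/223 ≈ 31.650)
a(3*(-2))/(-401) - 496/F = (3*(-2))/(-401) - 496/7058/223 = -6*(-1/401) - 496*223/7058 = 6/401 - 55304/3529 = -22155730/1415129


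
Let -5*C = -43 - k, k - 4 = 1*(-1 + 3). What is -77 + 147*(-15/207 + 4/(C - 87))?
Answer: -422898/4439 ≈ -95.269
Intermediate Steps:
k = 6 (k = 4 + 1*(-1 + 3) = 4 + 1*2 = 4 + 2 = 6)
C = 49/5 (C = -(-43 - 1*6)/5 = -(-43 - 6)/5 = -1/5*(-49) = 49/5 ≈ 9.8000)
-77 + 147*(-15/207 + 4/(C - 87)) = -77 + 147*(-15/207 + 4/(49/5 - 87)) = -77 + 147*(-15*1/207 + 4/(-386/5)) = -77 + 147*(-5/69 + 4*(-5/386)) = -77 + 147*(-5/69 - 10/193) = -77 + 147*(-1655/13317) = -77 - 81095/4439 = -422898/4439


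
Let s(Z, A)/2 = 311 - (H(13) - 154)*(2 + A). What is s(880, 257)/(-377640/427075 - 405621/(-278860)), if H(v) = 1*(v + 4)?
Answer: 341028436023440/2716875927 ≈ 1.2552e+5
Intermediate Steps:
H(v) = 4 + v (H(v) = 1*(4 + v) = 4 + v)
s(Z, A) = 1170 + 274*A (s(Z, A) = 2*(311 - ((4 + 13) - 154)*(2 + A)) = 2*(311 - (17 - 154)*(2 + A)) = 2*(311 - (-137)*(2 + A)) = 2*(311 - (-274 - 137*A)) = 2*(311 + (274 + 137*A)) = 2*(585 + 137*A) = 1170 + 274*A)
s(880, 257)/(-377640/427075 - 405621/(-278860)) = (1170 + 274*257)/(-377640/427075 - 405621/(-278860)) = (1170 + 70418)/(-377640*1/427075 - 405621*(-1/278860)) = 71588/(-75528/85415 + 405621/278860) = 71588/(2716875927/4763765380) = 71588*(4763765380/2716875927) = 341028436023440/2716875927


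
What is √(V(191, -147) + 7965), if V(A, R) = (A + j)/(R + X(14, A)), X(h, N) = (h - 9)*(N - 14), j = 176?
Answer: √482040034/246 ≈ 89.250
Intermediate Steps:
X(h, N) = (-14 + N)*(-9 + h) (X(h, N) = (-9 + h)*(-14 + N) = (-14 + N)*(-9 + h))
V(A, R) = (176 + A)/(-70 + R + 5*A) (V(A, R) = (A + 176)/(R + (126 - 14*14 - 9*A + A*14)) = (176 + A)/(R + (126 - 196 - 9*A + 14*A)) = (176 + A)/(R + (-70 + 5*A)) = (176 + A)/(-70 + R + 5*A))
√(V(191, -147) + 7965) = √((176 + 191)/(-70 - 147 + 5*191) + 7965) = √(367/(-70 - 147 + 955) + 7965) = √(367/738 + 7965) = √(5878537/738) = √482040034/246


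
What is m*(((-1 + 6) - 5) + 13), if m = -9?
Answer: -117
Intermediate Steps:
m*(((-1 + 6) - 5) + 13) = -9*(((-1 + 6) - 5) + 13) = -9*((5 - 5) + 13) = -9*(0 + 13) = -9*13 = -117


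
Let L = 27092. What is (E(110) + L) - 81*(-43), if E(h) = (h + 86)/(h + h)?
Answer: 1681674/55 ≈ 30576.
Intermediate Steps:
E(h) = (86 + h)/(2*h) (E(h) = (86 + h)/((2*h)) = (86 + h)*(1/(2*h)) = (86 + h)/(2*h))
(E(110) + L) - 81*(-43) = ((½)*(86 + 110)/110 + 27092) - 81*(-43) = ((½)*(1/110)*196 + 27092) + 3483 = (49/55 + 27092) + 3483 = 1490109/55 + 3483 = 1681674/55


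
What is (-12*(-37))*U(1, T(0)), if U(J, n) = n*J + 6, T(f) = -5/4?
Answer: 2109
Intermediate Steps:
T(f) = -5/4 (T(f) = -5*1/4 = -5/4)
U(J, n) = 6 + J*n (U(J, n) = J*n + 6 = 6 + J*n)
(-12*(-37))*U(1, T(0)) = (-12*(-37))*(6 + 1*(-5/4)) = 444*(6 - 5/4) = 444*(19/4) = 2109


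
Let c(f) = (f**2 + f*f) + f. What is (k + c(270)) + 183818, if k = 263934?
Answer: 593822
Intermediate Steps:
c(f) = f + 2*f**2 (c(f) = (f**2 + f**2) + f = 2*f**2 + f = f + 2*f**2)
(k + c(270)) + 183818 = (263934 + 270*(1 + 2*270)) + 183818 = (263934 + 270*(1 + 540)) + 183818 = (263934 + 270*541) + 183818 = (263934 + 146070) + 183818 = 410004 + 183818 = 593822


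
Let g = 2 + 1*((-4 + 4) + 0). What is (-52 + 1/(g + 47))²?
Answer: 6487209/2401 ≈ 2701.9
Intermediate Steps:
g = 2 (g = 2 + 1*(0 + 0) = 2 + 1*0 = 2 + 0 = 2)
(-52 + 1/(g + 47))² = (-52 + 1/(2 + 47))² = (-52 + 1/49)² = (-2547/49)² = 6487209/2401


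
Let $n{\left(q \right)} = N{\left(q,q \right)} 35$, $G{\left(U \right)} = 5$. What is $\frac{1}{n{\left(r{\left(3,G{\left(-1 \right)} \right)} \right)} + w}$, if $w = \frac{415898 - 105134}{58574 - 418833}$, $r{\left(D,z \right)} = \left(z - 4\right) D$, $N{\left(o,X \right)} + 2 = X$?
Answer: $\frac{18961}{647279} \approx 0.029293$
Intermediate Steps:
$N{\left(o,X \right)} = -2 + X$
$r{\left(D,z \right)} = D \left(-4 + z\right)$ ($r{\left(D,z \right)} = \left(-4 + z\right) D = D \left(-4 + z\right)$)
$w = - \frac{16356}{18961}$ ($w = \frac{310764}{-360259} = 310764 \left(- \frac{1}{360259}\right) = - \frac{16356}{18961} \approx -0.86261$)
$n{\left(q \right)} = -70 + 35 q$ ($n{\left(q \right)} = \left(-2 + q\right) 35 = -70 + 35 q$)
$\frac{1}{n{\left(r{\left(3,G{\left(-1 \right)} \right)} \right)} + w} = \frac{1}{\left(-70 + 35 \cdot 3 \left(-4 + 5\right)\right) - \frac{16356}{18961}} = \frac{1}{\left(-70 + 35 \cdot 3 \cdot 1\right) - \frac{16356}{18961}} = \frac{1}{\left(-70 + 35 \cdot 3\right) - \frac{16356}{18961}} = \frac{1}{\left(-70 + 105\right) - \frac{16356}{18961}} = \frac{1}{35 - \frac{16356}{18961}} = \frac{1}{\frac{647279}{18961}} = \frac{18961}{647279}$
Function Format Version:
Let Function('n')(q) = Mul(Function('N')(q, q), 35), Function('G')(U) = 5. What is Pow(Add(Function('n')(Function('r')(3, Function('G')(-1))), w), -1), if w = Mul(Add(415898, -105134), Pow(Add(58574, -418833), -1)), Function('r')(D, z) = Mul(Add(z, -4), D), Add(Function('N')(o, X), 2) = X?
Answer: Rational(18961, 647279) ≈ 0.029293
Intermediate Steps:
Function('N')(o, X) = Add(-2, X)
Function('r')(D, z) = Mul(D, Add(-4, z)) (Function('r')(D, z) = Mul(Add(-4, z), D) = Mul(D, Add(-4, z)))
w = Rational(-16356, 18961) (w = Mul(310764, Pow(-360259, -1)) = Mul(310764, Rational(-1, 360259)) = Rational(-16356, 18961) ≈ -0.86261)
Function('n')(q) = Add(-70, Mul(35, q)) (Function('n')(q) = Mul(Add(-2, q), 35) = Add(-70, Mul(35, q)))
Pow(Add(Function('n')(Function('r')(3, Function('G')(-1))), w), -1) = Pow(Add(Add(-70, Mul(35, Mul(3, Add(-4, 5)))), Rational(-16356, 18961)), -1) = Pow(Add(Add(-70, Mul(35, Mul(3, 1))), Rational(-16356, 18961)), -1) = Pow(Add(Add(-70, Mul(35, 3)), Rational(-16356, 18961)), -1) = Pow(Add(Add(-70, 105), Rational(-16356, 18961)), -1) = Pow(Add(35, Rational(-16356, 18961)), -1) = Pow(Rational(647279, 18961), -1) = Rational(18961, 647279)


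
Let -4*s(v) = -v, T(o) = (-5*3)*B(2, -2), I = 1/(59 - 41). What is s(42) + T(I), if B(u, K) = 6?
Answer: -159/2 ≈ -79.500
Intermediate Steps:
I = 1/18 ≈ 0.055556
T(o) = -90 (T(o) = -5*3*6 = -15*6 = -90)
s(v) = v/4 (s(v) = -(-1)*v/4 = v/4)
s(42) + T(I) = (¼)*42 - 90 = 21/2 - 90 = -159/2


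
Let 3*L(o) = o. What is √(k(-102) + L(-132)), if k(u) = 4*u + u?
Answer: I*√554 ≈ 23.537*I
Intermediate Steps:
L(o) = o/3
k(u) = 5*u
√(k(-102) + L(-132)) = √(5*(-102) + (⅓)*(-132)) = √(-510 - 44) = √(-554) = I*√554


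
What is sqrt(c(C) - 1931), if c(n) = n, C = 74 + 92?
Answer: I*sqrt(1765) ≈ 42.012*I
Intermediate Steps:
C = 166
sqrt(c(C) - 1931) = sqrt(166 - 1931) = sqrt(-1765) = I*sqrt(1765)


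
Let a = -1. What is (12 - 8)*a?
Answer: -4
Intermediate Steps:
(12 - 8)*a = (12 - 8)*(-1) = 4*(-1) = -4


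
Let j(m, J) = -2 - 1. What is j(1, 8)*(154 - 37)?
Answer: -351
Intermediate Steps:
j(m, J) = -3
j(1, 8)*(154 - 37) = -3*(154 - 37) = -3*117 = -351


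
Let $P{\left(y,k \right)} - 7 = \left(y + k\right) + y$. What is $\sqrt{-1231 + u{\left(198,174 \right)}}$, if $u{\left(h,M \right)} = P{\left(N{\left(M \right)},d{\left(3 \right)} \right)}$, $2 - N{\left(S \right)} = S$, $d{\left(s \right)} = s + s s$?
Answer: $2 i \sqrt{389} \approx 39.446 i$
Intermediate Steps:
$d{\left(s \right)} = s + s^{2}$
$N{\left(S \right)} = 2 - S$
$P{\left(y,k \right)} = 7 + k + 2 y$ ($P{\left(y,k \right)} = 7 + \left(\left(y + k\right) + y\right) = 7 + \left(\left(k + y\right) + y\right) = 7 + \left(k + 2 y\right) = 7 + k + 2 y$)
$u{\left(h,M \right)} = 23 - 2 M$ ($u{\left(h,M \right)} = 7 + 3 \left(1 + 3\right) + 2 \left(2 - M\right) = 7 + 3 \cdot 4 - \left(-4 + 2 M\right) = 7 + 12 - \left(-4 + 2 M\right) = 23 - 2 M$)
$\sqrt{-1231 + u{\left(198,174 \right)}} = \sqrt{-1231 + \left(23 - 348\right)} = \sqrt{-1231 - 325} = \sqrt{-1556} = 2 i \sqrt{389}$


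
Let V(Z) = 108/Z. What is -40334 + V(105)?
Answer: -1411654/35 ≈ -40333.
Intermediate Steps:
-40334 + V(105) = -40334 + 108/105 = -40334 + 108*(1/105) = -40334 + 36/35 = -1411654/35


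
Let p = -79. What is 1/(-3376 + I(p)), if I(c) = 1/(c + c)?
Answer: -158/533409 ≈ -0.00029621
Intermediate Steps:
I(c) = 1/(2*c)
1/(-3376 + I(p)) = 1/(-3376 + (1/2)/(-79)) = 1/(-3376 + (1/2)*(-1/79)) = 1/(-3376 - 1/158) = 1/(-533409/158) = -158/533409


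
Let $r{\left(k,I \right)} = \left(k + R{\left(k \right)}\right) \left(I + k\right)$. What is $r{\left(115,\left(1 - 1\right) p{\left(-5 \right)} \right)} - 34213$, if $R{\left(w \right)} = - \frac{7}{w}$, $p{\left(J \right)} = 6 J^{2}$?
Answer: $-20995$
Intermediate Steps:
$r{\left(k,I \right)} = \left(I + k\right) \left(k - \frac{7}{k}\right)$ ($r{\left(k,I \right)} = \left(k - \frac{7}{k}\right) \left(I + k\right) = \left(I + k\right) \left(k - \frac{7}{k}\right)$)
$r{\left(115,\left(1 - 1\right) p{\left(-5 \right)} \right)} - 34213 = \left(-7 + 115^{2} + \left(1 - 1\right) 6 \left(-5\right)^{2} \cdot 115 - \frac{7 \left(1 - 1\right) 6 \left(-5\right)^{2}}{115}\right) - 34213 = \left(-7 + 13225 + 0 \cdot 6 \cdot 25 \cdot 115 - 7 \cdot 0 \cdot 6 \cdot 25 \cdot \frac{1}{115}\right) - 34213 = \left(-7 + 13225 + 0 \cdot 150 \cdot 115 - 7 \cdot 0 \cdot 150 \cdot \frac{1}{115}\right) - 34213 = \left(-7 + 13225 + 0 \cdot 115 - 0 \cdot \frac{1}{115}\right) - 34213 = \left(-7 + 13225 + 0 + 0\right) - 34213 = 13218 - 34213 = -20995$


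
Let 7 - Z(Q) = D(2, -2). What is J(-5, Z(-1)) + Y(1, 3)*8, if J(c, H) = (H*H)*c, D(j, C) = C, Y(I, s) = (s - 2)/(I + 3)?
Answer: -403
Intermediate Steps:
Y(I, s) = (-2 + s)/(3 + I)
Z(Q) = 9 (Z(Q) = 7 - 1*(-2) = 7 + 2 = 9)
J(c, H) = c*H² (J(c, H) = H²*c = c*H²)
J(-5, Z(-1)) + Y(1, 3)*8 = -5*9² + ((-2 + 3)/(3 + 1))*8 = -5*81 + (1/4)*8 = -405 + ((¼)*1)*8 = -405 + (¼)*8 = -405 + 2 = -403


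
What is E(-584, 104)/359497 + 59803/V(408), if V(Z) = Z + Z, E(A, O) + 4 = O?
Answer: 21499080691/293349552 ≈ 73.288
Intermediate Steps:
E(A, O) = -4 + O
V(Z) = 2*Z
E(-584, 104)/359497 + 59803/V(408) = (-4 + 104)/359497 + 59803/((2*408)) = 100*(1/359497) + 59803/816 = 100/359497 + 59803*(1/816) = 100/359497 + 59803/816 = 21499080691/293349552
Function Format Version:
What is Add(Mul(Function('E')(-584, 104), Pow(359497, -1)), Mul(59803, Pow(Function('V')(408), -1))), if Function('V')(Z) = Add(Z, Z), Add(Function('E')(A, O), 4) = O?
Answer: Rational(21499080691, 293349552) ≈ 73.288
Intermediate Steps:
Function('E')(A, O) = Add(-4, O)
Function('V')(Z) = Mul(2, Z)
Add(Mul(Function('E')(-584, 104), Pow(359497, -1)), Mul(59803, Pow(Function('V')(408), -1))) = Add(Mul(Add(-4, 104), Pow(359497, -1)), Mul(59803, Pow(Mul(2, 408), -1))) = Add(Mul(100, Rational(1, 359497)), Mul(59803, Pow(816, -1))) = Add(Rational(100, 359497), Mul(59803, Rational(1, 816))) = Add(Rational(100, 359497), Rational(59803, 816)) = Rational(21499080691, 293349552)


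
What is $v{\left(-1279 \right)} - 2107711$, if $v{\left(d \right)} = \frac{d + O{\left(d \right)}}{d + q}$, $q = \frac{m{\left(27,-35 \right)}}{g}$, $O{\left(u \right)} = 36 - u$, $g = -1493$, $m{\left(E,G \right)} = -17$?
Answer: $- \frac{223596524421}{106085} \approx -2.1077 \cdot 10^{6}$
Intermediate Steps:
$q = \frac{17}{1493}$ ($q = - \frac{17}{-1493} = \left(-17\right) \left(- \frac{1}{1493}\right) = \frac{17}{1493} \approx 0.011386$)
$v{\left(d \right)} = \frac{36}{\frac{17}{1493} + d}$ ($v{\left(d \right)} = \frac{d - \left(-36 + d\right)}{d + \frac{17}{1493}} = \frac{36}{\frac{17}{1493} + d}$)
$v{\left(-1279 \right)} - 2107711 = \frac{53748}{17 + 1493 \left(-1279\right)} - 2107711 = \frac{53748}{17 - 1909547} - 2107711 = \frac{53748}{-1909530} - 2107711 = 53748 \left(- \frac{1}{1909530}\right) - 2107711 = - \frac{2986}{106085} - 2107711 = - \frac{223596524421}{106085}$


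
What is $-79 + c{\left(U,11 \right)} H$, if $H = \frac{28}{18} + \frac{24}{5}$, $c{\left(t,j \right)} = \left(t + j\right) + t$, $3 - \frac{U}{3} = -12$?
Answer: $\frac{25331}{45} \approx 562.91$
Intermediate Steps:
$U = 45$ ($U = 9 - -36 = 9 + 36 = 45$)
$c{\left(t,j \right)} = j + 2 t$ ($c{\left(t,j \right)} = \left(j + t\right) + t = j + 2 t$)
$H = \frac{286}{45}$ ($H = 28 \cdot \frac{1}{18} + 24 \cdot \frac{1}{5} = \frac{14}{9} + \frac{24}{5} = \frac{286}{45} \approx 6.3556$)
$-79 + c{\left(U,11 \right)} H = -79 + \left(11 + 2 \cdot 45\right) \frac{286}{45} = -79 + \left(11 + 90\right) \frac{286}{45} = -79 + 101 \cdot \frac{286}{45} = -79 + \frac{28886}{45} = \frac{25331}{45}$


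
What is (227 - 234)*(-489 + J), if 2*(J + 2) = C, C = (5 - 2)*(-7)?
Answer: 7021/2 ≈ 3510.5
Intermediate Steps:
C = -21 (C = 3*(-7) = -21)
J = -25/2 (J = -2 + (½)*(-21) = -2 - 21/2 = -25/2 ≈ -12.500)
(227 - 234)*(-489 + J) = (227 - 234)*(-489 - 25/2) = -7*(-1003/2) = 7021/2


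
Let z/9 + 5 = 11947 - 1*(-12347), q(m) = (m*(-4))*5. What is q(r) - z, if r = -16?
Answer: -218281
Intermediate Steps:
q(m) = -20*m (q(m) = -4*m*5 = -20*m)
z = 218601 (z = -45 + 9*(11947 - 1*(-12347)) = -45 + 9*(11947 + 12347) = -45 + 9*24294 = -45 + 218646 = 218601)
q(r) - z = -20*(-16) - 1*218601 = 320 - 218601 = -218281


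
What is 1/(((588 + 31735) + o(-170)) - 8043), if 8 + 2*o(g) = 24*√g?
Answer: 119/2888964 - I*√170/49112388 ≈ 4.1191e-5 - 2.6548e-7*I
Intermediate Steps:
o(g) = -4 + 12*√g (o(g) = -4 + (24*√g)/2 = -4 + 12*√g)
1/(((588 + 31735) + o(-170)) - 8043) = 1/(((588 + 31735) + (-4 + 12*√(-170))) - 8043) = 1/((32323 + (-4 + 12*(I*√170))) - 8043) = 1/((32323 + (-4 + 12*I*√170)) - 8043) = 1/((32319 + 12*I*√170) - 8043) = 1/(24276 + 12*I*√170)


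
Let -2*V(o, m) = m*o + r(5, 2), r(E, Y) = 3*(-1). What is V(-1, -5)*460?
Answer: -460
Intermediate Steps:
r(E, Y) = -3
V(o, m) = 3/2 - m*o/2 (V(o, m) = -(m*o - 3)/2 = -(-3 + m*o)/2 = 3/2 - m*o/2)
V(-1, -5)*460 = (3/2 - ½*(-5)*(-1))*460 = (3/2 - 5/2)*460 = -1*460 = -460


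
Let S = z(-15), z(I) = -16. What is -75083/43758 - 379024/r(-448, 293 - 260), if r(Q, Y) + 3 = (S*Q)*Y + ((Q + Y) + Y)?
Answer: -3119714399/939440502 ≈ -3.3208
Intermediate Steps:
S = -16
r(Q, Y) = -3 + Q + 2*Y - 16*Q*Y (r(Q, Y) = -3 + ((-16*Q)*Y + ((Q + Y) + Y)) = -3 + (-16*Q*Y + (Q + 2*Y)) = -3 + (Q + 2*Y - 16*Q*Y) = -3 + Q + 2*Y - 16*Q*Y)
-75083/43758 - 379024/r(-448, 293 - 260) = -75083/43758 - 379024/(-3 - 448 + 2*(293 - 260) - 16*(-448)*(293 - 260)) = -75083*1/43758 - 379024/(-3 - 448 + 2*33 - 16*(-448)*33) = -75083/43758 - 379024/(-3 - 448 + 66 + 236544) = -75083/43758 - 379024/236159 = -3119714399/939440502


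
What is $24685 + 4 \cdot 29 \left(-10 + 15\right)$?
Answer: $25265$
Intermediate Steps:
$24685 + 4 \cdot 29 \left(-10 + 15\right) = 24685 + 116 \cdot 5 = 24685 + 580 = 25265$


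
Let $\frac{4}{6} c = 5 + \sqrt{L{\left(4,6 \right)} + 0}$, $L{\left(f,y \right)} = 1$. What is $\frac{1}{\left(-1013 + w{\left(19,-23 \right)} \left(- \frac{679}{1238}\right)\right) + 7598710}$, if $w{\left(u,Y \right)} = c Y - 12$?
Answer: $\frac{1238}{9406097587} \approx 1.3162 \cdot 10^{-7}$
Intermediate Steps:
$c = 9$ ($c = \frac{3 \left(5 + \sqrt{1 + 0}\right)}{2} = \frac{3 \left(5 + \sqrt{1}\right)}{2} = \frac{3 \left(5 + 1\right)}{2} = \frac{3}{2} \cdot 6 = 9$)
$w{\left(u,Y \right)} = -12 + 9 Y$ ($w{\left(u,Y \right)} = 9 Y - 12 = -12 + 9 Y$)
$\frac{1}{\left(-1013 + w{\left(19,-23 \right)} \left(- \frac{679}{1238}\right)\right) + 7598710} = \frac{1}{\left(-1013 + \left(-12 + 9 \left(-23\right)\right) \left(- \frac{679}{1238}\right)\right) + 7598710} = \frac{1}{\left(-1013 + \left(-12 - 207\right) \left(\left(-679\right) \frac{1}{1238}\right)\right) + 7598710} = \frac{1}{\left(-1013 - - \frac{148701}{1238}\right) + 7598710} = \frac{1}{\left(-1013 + \frac{148701}{1238}\right) + 7598710} = \frac{1}{- \frac{1105393}{1238} + 7598710} = \frac{1}{\frac{9406097587}{1238}} = \frac{1238}{9406097587}$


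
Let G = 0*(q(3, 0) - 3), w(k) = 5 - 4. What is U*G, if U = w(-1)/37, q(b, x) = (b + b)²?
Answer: 0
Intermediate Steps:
w(k) = 1
q(b, x) = 4*b² (q(b, x) = (2*b)² = 4*b²)
G = 0 (G = 0*(4*3² - 3) = 0*(4*9 - 3) = 0*(36 - 3) = 0*33 = 0)
U = 1/37 ≈ 0.027027
U*G = (1/37)*0 = 0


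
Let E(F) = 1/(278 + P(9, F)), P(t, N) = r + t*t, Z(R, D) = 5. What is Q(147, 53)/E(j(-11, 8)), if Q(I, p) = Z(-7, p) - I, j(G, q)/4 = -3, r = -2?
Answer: -50694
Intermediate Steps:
j(G, q) = -12 (j(G, q) = 4*(-3) = -12)
Q(I, p) = 5 - I
P(t, N) = -2 + t² (P(t, N) = -2 + t*t = -2 + t²)
E(F) = 1/357 (E(F) = 1/(278 + (-2 + 9²)) = 1/(278 + (-2 + 81)) = 1/(278 + 79) = 1/357)
Q(147, 53)/E(j(-11, 8)) = (5 - 1*147)/(1/357) = (5 - 147)*357 = -142*357 = -50694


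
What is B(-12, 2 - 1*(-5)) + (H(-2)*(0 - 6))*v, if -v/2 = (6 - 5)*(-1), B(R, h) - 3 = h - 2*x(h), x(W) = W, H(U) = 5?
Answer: -64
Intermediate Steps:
B(R, h) = 3 - h (B(R, h) = 3 + (h - 2*h) = 3 - h)
v = 2 (v = -2*(6 - 5)*(-1) = -2*(-1) = 2)
B(-12, 2 - 1*(-5)) + (H(-2)*(0 - 6))*v = (3 - (2 - 1*(-5))) + (5*(0 - 6))*2 = (3 - (2 + 5)) + (5*(-6))*2 = (3 - 1*7) - 30*2 = (3 - 7) - 60 = -4 - 60 = -64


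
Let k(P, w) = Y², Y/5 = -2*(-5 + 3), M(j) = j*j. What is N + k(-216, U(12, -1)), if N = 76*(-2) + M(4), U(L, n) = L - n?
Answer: 264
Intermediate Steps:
M(j) = j²
N = -136 (N = 76*(-2) + 4² = -152 + 16 = -136)
Y = 20 (Y = 5*(-2*(-5 + 3)) = 5*(-2*(-2)) = 5*4 = 20)
k(P, w) = 400 (k(P, w) = 20² = 400)
N + k(-216, U(12, -1)) = -136 + 400 = 264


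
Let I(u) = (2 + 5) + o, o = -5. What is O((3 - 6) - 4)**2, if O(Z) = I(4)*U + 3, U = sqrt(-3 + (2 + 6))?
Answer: 29 + 12*sqrt(5) ≈ 55.833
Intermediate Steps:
I(u) = 2 (I(u) = (2 + 5) - 5 = 7 - 5 = 2)
U = sqrt(5) (U = sqrt(-3 + 8) = sqrt(5) ≈ 2.2361)
O(Z) = 3 + 2*sqrt(5) (O(Z) = 2*sqrt(5) + 3 = 3 + 2*sqrt(5))
O((3 - 6) - 4)**2 = (3 + 2*sqrt(5))**2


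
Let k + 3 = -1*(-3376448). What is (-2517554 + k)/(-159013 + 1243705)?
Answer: 286297/361564 ≈ 0.79183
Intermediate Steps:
k = 3376445 (k = -3 - 1*(-3376448) = -3 + 3376448 = 3376445)
(-2517554 + k)/(-159013 + 1243705) = (-2517554 + 3376445)/(-159013 + 1243705) = 858891/1084692 = 858891*(1/1084692) = 286297/361564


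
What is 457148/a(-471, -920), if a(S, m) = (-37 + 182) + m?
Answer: -457148/775 ≈ -589.87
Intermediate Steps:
a(S, m) = 145 + m
457148/a(-471, -920) = 457148/(145 - 920) = 457148/(-775) = 457148*(-1/775) = -457148/775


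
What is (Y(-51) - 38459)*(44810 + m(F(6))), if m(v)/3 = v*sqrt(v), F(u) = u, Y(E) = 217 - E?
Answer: -1711338710 - 687438*sqrt(6) ≈ -1.7130e+9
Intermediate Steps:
m(v) = 3*v**(3/2) (m(v) = 3*(v*sqrt(v)) = 3*v**(3/2))
(Y(-51) - 38459)*(44810 + m(F(6))) = ((217 - 1*(-51)) - 38459)*(44810 + 3*6**(3/2)) = ((217 + 51) - 38459)*(44810 + 3*(6*sqrt(6))) = (268 - 38459)*(44810 + 18*sqrt(6)) = -38191*(44810 + 18*sqrt(6)) = -1711338710 - 687438*sqrt(6)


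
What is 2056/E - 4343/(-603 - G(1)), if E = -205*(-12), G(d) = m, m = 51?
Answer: 1002367/134070 ≈ 7.4764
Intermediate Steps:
G(d) = 51
E = 2460
2056/E - 4343/(-603 - G(1)) = 2056/2460 - 4343/(-603 - 1*51) = 2056*(1/2460) - 4343/(-603 - 51) = 514/615 - 4343/(-654) = 514/615 - 4343*(-1/654) = 514/615 + 4343/654 = 1002367/134070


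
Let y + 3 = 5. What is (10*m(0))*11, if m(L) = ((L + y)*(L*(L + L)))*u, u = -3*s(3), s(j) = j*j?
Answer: 0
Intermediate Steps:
s(j) = j²
y = 2 (y = -3 + 5 = 2)
u = -27 (u = -3*3² = -3*9 = -27)
m(L) = -54*L²*(2 + L) (m(L) = ((L + 2)*(L*(L + L)))*(-27) = ((2 + L)*(L*(2*L)))*(-27) = ((2 + L)*(2*L²))*(-27) = (2*L²*(2 + L))*(-27) = -54*L²*(2 + L))
(10*m(0))*11 = (10*(54*0²*(-2 - 1*0)))*11 = (10*(54*0*(-2 + 0)))*11 = (10*(54*0*(-2)))*11 = (10*0)*11 = 0*11 = 0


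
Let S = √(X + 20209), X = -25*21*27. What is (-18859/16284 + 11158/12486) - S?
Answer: -2987589/11295668 - √6034 ≈ -77.943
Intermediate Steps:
X = -14175 (X = -525*27 = -14175)
S = √6034 (S = √(-14175 + 20209) = √6034 ≈ 77.679)
(-18859/16284 + 11158/12486) - S = (-18859/16284 + 11158/12486) - √6034 = (-18859*1/16284 + 11158*(1/12486)) - √6034 = (-18859/16284 + 5579/6243) - √6034 = -2987589/11295668 - √6034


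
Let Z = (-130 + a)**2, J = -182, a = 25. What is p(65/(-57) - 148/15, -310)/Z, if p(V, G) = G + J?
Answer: -164/3675 ≈ -0.044626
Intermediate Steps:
p(V, G) = -182 + G (p(V, G) = G - 182 = -182 + G)
Z = 11025 (Z = (-130 + 25)**2 = (-105)**2 = 11025)
p(65/(-57) - 148/15, -310)/Z = (-182 - 310)/11025 = -492*1/11025 = -164/3675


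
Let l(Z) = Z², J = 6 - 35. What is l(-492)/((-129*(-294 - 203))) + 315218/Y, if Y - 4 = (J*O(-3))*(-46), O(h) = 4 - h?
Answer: 3745155587/99823941 ≈ 37.518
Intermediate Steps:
J = -29
Y = 9342 (Y = 4 - 29*(4 - 1*(-3))*(-46) = 4 - 29*(4 + 3)*(-46) = 4 - 29*7*(-46) = 4 - 203*(-46) = 4 + 9338 = 9342)
l(-492)/((-129*(-294 - 203))) + 315218/Y = (-492)²/((-129*(-294 - 203))) + 315218/9342 = 242064/((-129*(-497))) + 315218*(1/9342) = 242064/64113 + 157609/4671 = 242064*(1/64113) + 157609/4671 = 80688/21371 + 157609/4671 = 3745155587/99823941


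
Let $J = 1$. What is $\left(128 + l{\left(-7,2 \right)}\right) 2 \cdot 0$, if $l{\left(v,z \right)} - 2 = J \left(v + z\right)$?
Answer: $0$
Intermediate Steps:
$l{\left(v,z \right)} = 2 + v + z$ ($l{\left(v,z \right)} = 2 + 1 \left(v + z\right) = 2 + \left(v + z\right) = 2 + v + z$)
$\left(128 + l{\left(-7,2 \right)}\right) 2 \cdot 0 = \left(128 + \left(2 - 7 + 2\right)\right) 2 \cdot 0 = \left(128 - 3\right) 0 = 125 \cdot 0 = 0$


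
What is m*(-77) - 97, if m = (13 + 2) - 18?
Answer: 134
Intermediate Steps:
m = -3 (m = 15 - 18 = -3)
m*(-77) - 97 = -3*(-77) - 97 = 231 - 97 = 134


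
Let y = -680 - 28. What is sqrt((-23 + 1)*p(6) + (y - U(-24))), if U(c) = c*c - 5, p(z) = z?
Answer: I*sqrt(1411) ≈ 37.563*I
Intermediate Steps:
y = -708
U(c) = -5 + c**2 (U(c) = c**2 - 5 = -5 + c**2)
sqrt((-23 + 1)*p(6) + (y - U(-24))) = sqrt((-23 + 1)*6 + (-708 - (-5 + (-24)**2))) = sqrt(-22*6 + (-708 - (-5 + 576))) = sqrt(-132 + (-708 - 1*571)) = sqrt(-132 + (-708 - 571)) = sqrt(-132 - 1279) = sqrt(-1411) = I*sqrt(1411)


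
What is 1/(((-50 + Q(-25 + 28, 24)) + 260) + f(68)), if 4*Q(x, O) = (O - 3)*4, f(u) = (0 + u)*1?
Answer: 1/299 ≈ 0.0033445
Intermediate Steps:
f(u) = u (f(u) = u*1 = u)
Q(x, O) = -3 + O (Q(x, O) = ((O - 3)*4)/4 = ((-3 + O)*4)/4 = (-12 + 4*O)/4 = -3 + O)
1/(((-50 + Q(-25 + 28, 24)) + 260) + f(68)) = 1/(((-50 + (-3 + 24)) + 260) + 68) = 1/(((-50 + 21) + 260) + 68) = 1/((-29 + 260) + 68) = 1/(231 + 68) = 1/299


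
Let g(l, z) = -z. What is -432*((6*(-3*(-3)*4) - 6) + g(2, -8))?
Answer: -94176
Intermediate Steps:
-432*((6*(-3*(-3)*4) - 6) + g(2, -8)) = -432*((6*(-3*(-3)*4) - 6) - 1*(-8)) = -432*((6*(9*4) - 6) + 8) = -432*((6*36 - 6) + 8) = -432*((216 - 6) + 8) = -432*(210 + 8) = -432*218 = -94176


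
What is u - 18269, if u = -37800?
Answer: -56069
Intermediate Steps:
u - 18269 = -37800 - 18269 = -56069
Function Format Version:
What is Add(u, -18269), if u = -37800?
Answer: -56069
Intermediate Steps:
Add(u, -18269) = Add(-37800, -18269) = -56069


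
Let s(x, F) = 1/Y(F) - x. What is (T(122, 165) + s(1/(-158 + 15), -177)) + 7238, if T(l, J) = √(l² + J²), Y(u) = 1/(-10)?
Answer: 1033605/143 + √42109 ≈ 7433.2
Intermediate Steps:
Y(u) = -⅒
T(l, J) = √(J² + l²)
s(x, F) = -10 - x (s(x, F) = 1/(-⅒) - x = -10 - x)
(T(122, 165) + s(1/(-158 + 15), -177)) + 7238 = (√(165² + 122²) + (-10 - 1/(-158 + 15))) + 7238 = (√(27225 + 14884) + (-10 - 1/(-143))) + 7238 = (√42109 + (-10 - 1*(-1/143))) + 7238 = (√42109 + (-10 + 1/143)) + 7238 = (√42109 - 1429/143) + 7238 = (-1429/143 + √42109) + 7238 = 1033605/143 + √42109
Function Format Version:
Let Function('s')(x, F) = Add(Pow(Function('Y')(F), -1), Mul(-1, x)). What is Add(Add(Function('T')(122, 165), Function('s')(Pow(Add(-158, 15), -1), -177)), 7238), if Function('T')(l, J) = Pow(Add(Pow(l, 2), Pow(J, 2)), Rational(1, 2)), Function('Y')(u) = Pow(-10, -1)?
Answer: Add(Rational(1033605, 143), Pow(42109, Rational(1, 2))) ≈ 7433.2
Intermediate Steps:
Function('Y')(u) = Rational(-1, 10)
Function('T')(l, J) = Pow(Add(Pow(J, 2), Pow(l, 2)), Rational(1, 2))
Function('s')(x, F) = Add(-10, Mul(-1, x)) (Function('s')(x, F) = Add(Pow(Rational(-1, 10), -1), Mul(-1, x)) = Add(-10, Mul(-1, x)))
Add(Add(Function('T')(122, 165), Function('s')(Pow(Add(-158, 15), -1), -177)), 7238) = Add(Add(Pow(Add(Pow(165, 2), Pow(122, 2)), Rational(1, 2)), Add(-10, Mul(-1, Pow(Add(-158, 15), -1)))), 7238) = Add(Add(Pow(Add(27225, 14884), Rational(1, 2)), Add(-10, Mul(-1, Pow(-143, -1)))), 7238) = Add(Add(Pow(42109, Rational(1, 2)), Add(-10, Mul(-1, Rational(-1, 143)))), 7238) = Add(Add(Pow(42109, Rational(1, 2)), Add(-10, Rational(1, 143))), 7238) = Add(Add(Pow(42109, Rational(1, 2)), Rational(-1429, 143)), 7238) = Add(Add(Rational(-1429, 143), Pow(42109, Rational(1, 2))), 7238) = Add(Rational(1033605, 143), Pow(42109, Rational(1, 2)))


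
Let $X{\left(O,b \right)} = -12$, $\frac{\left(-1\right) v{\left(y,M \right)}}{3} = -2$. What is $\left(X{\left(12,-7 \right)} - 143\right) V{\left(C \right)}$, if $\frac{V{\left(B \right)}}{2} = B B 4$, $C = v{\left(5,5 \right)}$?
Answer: $-44640$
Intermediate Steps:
$v{\left(y,M \right)} = 6$ ($v{\left(y,M \right)} = \left(-3\right) \left(-2\right) = 6$)
$C = 6$
$V{\left(B \right)} = 8 B^{2}$ ($V{\left(B \right)} = 2 B B 4 = 2 B 4 B = 2 \cdot 4 B^{2} = 8 B^{2}$)
$\left(X{\left(12,-7 \right)} - 143\right) V{\left(C \right)} = \left(-12 - 143\right) 8 \cdot 6^{2} = - 155 \cdot 8 \cdot 36 = \left(-155\right) 288 = -44640$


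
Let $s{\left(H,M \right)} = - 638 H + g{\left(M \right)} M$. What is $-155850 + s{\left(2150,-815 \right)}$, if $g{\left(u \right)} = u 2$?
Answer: $-199100$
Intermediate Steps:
$g{\left(u \right)} = 2 u$
$s{\left(H,M \right)} = - 638 H + 2 M^{2}$ ($s{\left(H,M \right)} = - 638 H + 2 M M = - 638 H + 2 M^{2}$)
$-155850 + s{\left(2150,-815 \right)} = -155850 + \left(\left(-638\right) 2150 + 2 \left(-815\right)^{2}\right) = -155850 + \left(-1371700 + 2 \cdot 664225\right) = -155850 + \left(-1371700 + 1328450\right) = -155850 - 43250 = -199100$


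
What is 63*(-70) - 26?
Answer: -4436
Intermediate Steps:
63*(-70) - 26 = -4410 - 26 = -4436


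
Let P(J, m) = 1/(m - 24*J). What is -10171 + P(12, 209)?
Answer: -803510/79 ≈ -10171.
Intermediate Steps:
-10171 + P(12, 209) = -10171 + 1/(209 - 24*12) = -10171 + 1/(209 - 288) = -10171 + 1/(-79) = -10171 - 1/79 = -803510/79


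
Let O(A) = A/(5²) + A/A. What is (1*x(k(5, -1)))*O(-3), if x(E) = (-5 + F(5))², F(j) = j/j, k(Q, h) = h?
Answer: 352/25 ≈ 14.080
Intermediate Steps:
F(j) = 1
O(A) = 1 + A/25 (O(A) = A/25 + 1 = 1 + A/25)
x(E) = 16 (x(E) = (-5 + 1)² = (-4)² = 16)
(1*x(k(5, -1)))*O(-3) = (1*16)*(1 + (1/25)*(-3)) = 16*(1 - 3/25) = 16*(22/25) = 352/25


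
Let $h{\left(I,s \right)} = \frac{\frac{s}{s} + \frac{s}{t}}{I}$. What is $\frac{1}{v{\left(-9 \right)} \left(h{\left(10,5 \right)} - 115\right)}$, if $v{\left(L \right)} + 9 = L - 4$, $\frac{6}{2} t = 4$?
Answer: $\frac{20}{50391} \approx 0.0003969$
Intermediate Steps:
$t = \frac{4}{3}$ ($t = \frac{1}{3} \cdot 4 = \frac{4}{3} \approx 1.3333$)
$v{\left(L \right)} = -13 + L$ ($v{\left(L \right)} = -9 + \left(L - 4\right) = -9 + \left(-4 + L\right) = -13 + L$)
$h{\left(I,s \right)} = \frac{1 + \frac{3 s}{4}}{I}$ ($h{\left(I,s \right)} = \frac{\frac{s}{s} + \frac{s}{\frac{4}{3}}}{I} = \frac{1 + s \frac{3}{4}}{I} = \frac{1 + \frac{3 s}{4}}{I}$)
$\frac{1}{v{\left(-9 \right)} \left(h{\left(10,5 \right)} - 115\right)} = \frac{1}{\left(-13 - 9\right) \left(\frac{4 + 3 \cdot 5}{4 \cdot 10} - 115\right)} = \frac{1}{\left(-22\right) \left(\frac{1}{4} \cdot \frac{1}{10} \left(4 + 15\right) - 115\right)} = \frac{1}{\left(-22\right) \left(\frac{1}{4} \cdot \frac{1}{10} \cdot 19 - 115\right)} = \frac{1}{\left(-22\right) \left(\frac{19}{40} - 115\right)} = \frac{1}{\left(-22\right) \left(- \frac{4581}{40}\right)} = \frac{1}{\frac{50391}{20}} = \frac{20}{50391}$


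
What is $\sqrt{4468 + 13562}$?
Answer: $\sqrt{18030} \approx 134.28$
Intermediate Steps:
$\sqrt{4468 + 13562} = \sqrt{18030}$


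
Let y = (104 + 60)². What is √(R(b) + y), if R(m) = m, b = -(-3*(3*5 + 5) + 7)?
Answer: √26949 ≈ 164.16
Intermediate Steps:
b = 53 (b = -(-3*(15 + 5) + 7) = -(-3*20 + 7) = -(-60 + 7) = -1*(-53) = 53)
y = 26896 (y = 164² = 26896)
√(R(b) + y) = √(53 + 26896) = √26949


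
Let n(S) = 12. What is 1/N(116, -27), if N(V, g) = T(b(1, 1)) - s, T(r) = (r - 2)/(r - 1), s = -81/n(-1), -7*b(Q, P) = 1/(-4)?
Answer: 108/949 ≈ 0.11380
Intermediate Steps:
b(Q, P) = 1/28 (b(Q, P) = -1/7/(-4) = -1/7*(-1/4) = 1/28)
s = -27/4 (s = -81/12 = -81*1/12 = -27/4 ≈ -6.7500)
T(r) = (-2 + r)/(-1 + r)
N(V, g) = 949/108 (N(V, g) = (-2 + 1/28)/(-1 + 1/28) - 1*(-27/4) = -55/28/(-27/28) + 27/4 = -28/27*(-55/28) + 27/4 = 55/27 + 27/4 = 949/108)
1/N(116, -27) = 1/(949/108) = 108/949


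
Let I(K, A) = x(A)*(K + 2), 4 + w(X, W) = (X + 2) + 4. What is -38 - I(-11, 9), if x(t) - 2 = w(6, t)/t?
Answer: -12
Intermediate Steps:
w(X, W) = 2 + X (w(X, W) = -4 + ((X + 2) + 4) = -4 + ((2 + X) + 4) = -4 + (6 + X) = 2 + X)
x(t) = 2 + 8/t (x(t) = 2 + (2 + 6)/t = 2 + 8/t)
I(K, A) = (2 + K)*(2 + 8/A) (I(K, A) = (2 + 8/A)*(K + 2) = (2 + 8/A)*(2 + K) = (2 + K)*(2 + 8/A))
-38 - I(-11, 9) = -38 - 2*(2 - 11)*(4 + 9)/9 = -38 - 2*(-9)*13/9 = -38 - 1*(-26) = -38 + 26 = -12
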